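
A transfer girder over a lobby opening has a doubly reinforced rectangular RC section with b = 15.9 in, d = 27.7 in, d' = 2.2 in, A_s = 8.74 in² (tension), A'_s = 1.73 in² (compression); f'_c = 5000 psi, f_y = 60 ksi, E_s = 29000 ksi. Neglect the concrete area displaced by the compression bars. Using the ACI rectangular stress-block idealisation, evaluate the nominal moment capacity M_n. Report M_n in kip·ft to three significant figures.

M_n ≈ 1080 kip·ft

Assume both steels yield.
a = (A_s − A'_s) f_y/(0.85 f'_c b) = (8.74 − 1.73) × 60/(0.85 × 5 × 15.9) = 6.224 in.
c = a/β₁ = 6.224/0.8 = 7.780 in; ε'_s = 0.003(c − d')/c = 0.0022 ≥ ε_y = 0.0021, so the compression steel yields.
M_n = (A_s − A'_s) f_y (d − a/2) + A'_s f_y (d − d') = 420.6 × (27.7 − 3.112) + 103.8 × (27.7 − 2.2) = 10341.7 + 2646.9 = 12988.6 kip·in = 12988.6/12 = 1082.38 kip·ft.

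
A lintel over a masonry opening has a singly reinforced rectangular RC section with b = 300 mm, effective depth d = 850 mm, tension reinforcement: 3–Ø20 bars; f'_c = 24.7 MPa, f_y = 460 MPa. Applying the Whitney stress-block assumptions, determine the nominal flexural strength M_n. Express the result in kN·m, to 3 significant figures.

M_n ≈ 353 kN·m

A_s = 3 × 314 = 942 mm².
T = A_s f_y = 942 × 460 = 433320 N = 433.32 kN.
From C = T: a = T/(0.85 f'_c b) = 433320/(0.85 × 24.7 × 300) = 68.80 mm.
M_n = T(d − a/2) = 433.32 kN × (850 − 34.4) mm = 353.42 kN·m.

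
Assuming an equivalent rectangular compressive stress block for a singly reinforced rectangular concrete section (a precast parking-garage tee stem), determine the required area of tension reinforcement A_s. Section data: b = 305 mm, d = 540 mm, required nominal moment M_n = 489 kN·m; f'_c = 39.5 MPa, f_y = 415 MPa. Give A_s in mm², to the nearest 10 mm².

With M_n = 0.85 f'_c a b (d − a/2), solve the quadratic for a:
a = d − √(d² − 2M_n/(0.85 f'_c b)) = 540 − √(540² − 2 × 489×10⁶/(0.85 × 39.5 × 305)) = 97.17 mm.
A_s = 0.85 f'_c a b / f_y = 0.85 × 39.5 × 97.17 × 305 / 415 = 2397.7 mm².

A_s ≈ 2400 mm²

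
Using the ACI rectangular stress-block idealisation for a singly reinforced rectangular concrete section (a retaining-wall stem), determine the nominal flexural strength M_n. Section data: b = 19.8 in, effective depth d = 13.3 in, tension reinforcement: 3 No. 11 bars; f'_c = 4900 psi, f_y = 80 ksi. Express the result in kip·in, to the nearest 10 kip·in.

M_n ≈ 4130 kip·in

A_s = 3 × 1.56 = 4.68 in².
T = A_s f_y = 4.68 × 80 = 374.4 kips.
a = T/(0.85 f'_c b) = 374.4/(0.85 × 4.9 × 19.8) = 4.540 in.
M_n = T(d − a/2) = 374.4 × (13.3 − 2.27) = 4129.6 kip·in.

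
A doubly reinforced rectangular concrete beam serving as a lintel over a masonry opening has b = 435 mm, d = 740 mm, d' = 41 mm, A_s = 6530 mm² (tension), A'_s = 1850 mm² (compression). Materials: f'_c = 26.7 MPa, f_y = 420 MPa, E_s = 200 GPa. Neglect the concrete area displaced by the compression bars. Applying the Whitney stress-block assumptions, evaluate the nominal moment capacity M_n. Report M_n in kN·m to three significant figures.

M_n ≈ 1800 kN·m

Assume both tension and compression steel yield.
Net tension couple steel: A_s − A'_s = 4680 mm².
a = (A_s − A'_s) f_y / (0.85 f'_c b) = 1965600/(0.85 × 26.7 × 435) = 199.10 mm.
c = a/β₁ = 199.10/0.85 = 234.24 mm; ε'_s = 0.003(c − d')/c = 0.0025 ≥ f_y/E_s = 0.0021, so compression steel does yield.
M_n = (A_s − A'_s) f_y (d − a/2) + A'_s f_y (d − d') = [1965600 × (740 − 99.55) + 777000 × (740 − 41)] × 10⁻⁶ = 1258.87 + 543.12 = 1801.99 kN·m.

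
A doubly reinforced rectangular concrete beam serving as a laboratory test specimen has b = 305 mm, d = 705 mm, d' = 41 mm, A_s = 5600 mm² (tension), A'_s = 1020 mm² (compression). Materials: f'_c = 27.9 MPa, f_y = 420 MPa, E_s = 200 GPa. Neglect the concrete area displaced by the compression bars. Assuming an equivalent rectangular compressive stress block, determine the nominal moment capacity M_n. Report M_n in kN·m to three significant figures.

Assume both tension and compression steel yield.
Net tension couple steel: A_s − A'_s = 4580 mm².
a = (A_s − A'_s) f_y / (0.85 f'_c b) = 1923600/(0.85 × 27.9 × 305) = 265.94 mm.
c = a/β₁ = 265.94/0.85 = 312.87 mm; ε'_s = 0.003(c − d')/c = 0.0026 ≥ f_y/E_s = 0.0021, so compression steel does yield.
M_n = (A_s − A'_s) f_y (d − a/2) + A'_s f_y (d − d') = [1923600 × (705 − 132.97) + 428400 × (705 − 41)] × 10⁻⁶ = 1100.36 + 284.46 = 1384.82 kN·m.

M_n ≈ 1380 kN·m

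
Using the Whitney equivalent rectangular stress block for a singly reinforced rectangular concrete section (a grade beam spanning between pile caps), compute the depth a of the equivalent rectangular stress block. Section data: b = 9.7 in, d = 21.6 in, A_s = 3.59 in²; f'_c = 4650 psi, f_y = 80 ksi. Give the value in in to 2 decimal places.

T = A_s f_y = 3.59 × 80 = 287.2 kips.
a = T/(0.85 f'_c b) = 287.2/(0.85 × 4.65 × 9.7) = 7.49 in.

a ≈ 7.49 in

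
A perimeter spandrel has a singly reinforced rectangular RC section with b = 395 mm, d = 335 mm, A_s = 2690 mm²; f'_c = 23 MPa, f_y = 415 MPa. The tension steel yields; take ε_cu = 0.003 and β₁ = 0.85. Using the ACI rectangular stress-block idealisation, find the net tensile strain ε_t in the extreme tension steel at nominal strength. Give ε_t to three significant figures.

ε_t ≈ 0.00291

a = A_s f_y/(0.85 f'_c b) = 144.56 mm.
β₁ = 0.85, so c = a/β₁ = 144.56/0.85 = 170.07 mm.
From the linear strain diagram with ε_cu = 0.003: ε_t = 0.003 (d − c)/c = 0.003 × (335 − 170.07)/170.07 = 0.00291.
ε_t < 0.004 — the section is over-reinforced for flexure under ACI limits.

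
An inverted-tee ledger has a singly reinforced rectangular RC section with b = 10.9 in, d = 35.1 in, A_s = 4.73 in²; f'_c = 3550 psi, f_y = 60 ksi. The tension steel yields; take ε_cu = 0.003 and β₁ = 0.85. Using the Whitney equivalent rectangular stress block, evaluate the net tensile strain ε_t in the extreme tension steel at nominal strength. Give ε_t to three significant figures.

a = A_s f_y/(0.85 f'_c b) = 8.629 in.
β₁ = 0.85, so c = a/β₁ = 8.629/0.85 = 10.152 in.
From the linear strain diagram with ε_cu = 0.003: ε_t = 0.003 (d − c)/c = 0.003 × (35.1 − 10.152)/10.152 = 0.00737.
Since ε_t ≥ 0.005, the section is tension-controlled.

ε_t ≈ 0.00737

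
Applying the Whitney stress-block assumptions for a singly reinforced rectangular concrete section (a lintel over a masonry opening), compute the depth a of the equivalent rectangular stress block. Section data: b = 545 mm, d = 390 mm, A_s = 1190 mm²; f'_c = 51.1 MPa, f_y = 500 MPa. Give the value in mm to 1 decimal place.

a ≈ 25.1 mm

T = A_s f_y = 1190 × 500 = 595000 N = 595 kN.
Setting C = 0.85 f'_c a b equal to T: a = 595000/(0.85 × 51.1 × 545) = 25.1 mm.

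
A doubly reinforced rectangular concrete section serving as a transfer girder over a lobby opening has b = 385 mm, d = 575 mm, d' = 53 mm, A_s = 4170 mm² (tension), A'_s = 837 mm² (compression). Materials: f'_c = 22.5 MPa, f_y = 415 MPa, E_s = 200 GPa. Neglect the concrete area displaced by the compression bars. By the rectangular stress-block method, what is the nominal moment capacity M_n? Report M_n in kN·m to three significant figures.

M_n ≈ 847 kN·m

Assume both tension and compression steel yield.
Net tension couple steel: A_s − A'_s = 3333 mm².
a = (A_s − A'_s) f_y / (0.85 f'_c b) = 1383195/(0.85 × 22.5 × 385) = 187.85 mm.
c = a/β₁ = 187.85/0.85 = 221.00 mm; ε'_s = 0.003(c − d')/c = 0.0023 ≥ f_y/E_s = 0.0021, so compression steel does yield.
M_n = (A_s − A'_s) f_y (d − a/2) + A'_s f_y (d − d') = [1383195 × (575 − 93.925) + 347355 × (575 − 53)] × 10⁻⁶ = 665.42 + 181.32 = 846.74 kN·m.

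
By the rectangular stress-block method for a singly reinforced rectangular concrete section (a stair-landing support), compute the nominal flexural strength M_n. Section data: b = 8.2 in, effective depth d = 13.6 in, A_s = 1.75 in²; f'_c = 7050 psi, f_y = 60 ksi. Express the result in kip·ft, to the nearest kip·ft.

T = A_s f_y = 1.75 × 60 = 105 kips.
a = T/(0.85 f'_c b) = 105/(0.85 × 7.05 × 8.2) = 2.137 in.
M_n = T(d − a/2) = 105 × (13.6 − 1.0685) = 1315.8 kip·in = 1315.8/12 = 109.65 kip·ft.

M_n ≈ 110 kip·ft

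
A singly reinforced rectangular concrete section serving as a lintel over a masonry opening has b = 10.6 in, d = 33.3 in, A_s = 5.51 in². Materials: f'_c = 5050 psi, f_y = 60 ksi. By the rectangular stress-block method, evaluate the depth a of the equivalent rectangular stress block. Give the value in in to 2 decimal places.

a ≈ 7.27 in

T = A_s f_y = 5.51 × 60 = 330.6 kips.
a = T/(0.85 f'_c b) = 330.6/(0.85 × 5.05 × 10.6) = 7.27 in.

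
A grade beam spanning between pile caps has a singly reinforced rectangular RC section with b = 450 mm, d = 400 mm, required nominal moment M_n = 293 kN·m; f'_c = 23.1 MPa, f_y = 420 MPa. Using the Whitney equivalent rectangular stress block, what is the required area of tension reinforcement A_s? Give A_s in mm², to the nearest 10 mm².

A_s ≈ 1980 mm²

With M_n = 0.85 f'_c a b (d − a/2), solve the quadratic for a:
a = d − √(d² − 2M_n/(0.85 f'_c b)) = 400 − √(400² − 2 × 293×10⁶/(0.85 × 23.1 × 450)) = 93.93 mm.
A_s = 0.85 f'_c a b / f_y = 0.85 × 23.1 × 93.93 × 450 / 420 = 1976.1 mm².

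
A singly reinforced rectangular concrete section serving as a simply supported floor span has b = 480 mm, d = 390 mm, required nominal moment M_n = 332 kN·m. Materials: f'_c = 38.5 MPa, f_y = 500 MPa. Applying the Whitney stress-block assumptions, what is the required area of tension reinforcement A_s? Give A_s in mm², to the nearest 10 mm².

With M_n = 0.85 f'_c a b (d − a/2), solve the quadratic for a:
a = d − √(d² − 2M_n/(0.85 f'_c b)) = 390 − √(390² − 2 × 332×10⁶/(0.85 × 38.5 × 480)) = 58.60 mm.
A_s = 0.85 f'_c a b / f_y = 0.85 × 38.5 × 58.60 × 480 / 500 = 1841.0 mm².

A_s ≈ 1840 mm²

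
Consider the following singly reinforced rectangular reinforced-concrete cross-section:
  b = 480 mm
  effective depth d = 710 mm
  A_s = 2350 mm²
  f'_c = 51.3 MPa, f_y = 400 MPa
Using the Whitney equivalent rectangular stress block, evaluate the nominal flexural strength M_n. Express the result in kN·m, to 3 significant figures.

M_n ≈ 646 kN·m

T = A_s f_y = 2350 × 400 = 940000 N = 940 kN.
From C = T: a = T/(0.85 f'_c b) = 940000/(0.85 × 51.3 × 480) = 44.91 mm.
M_n = T(d − a/2) = 940 kN × (710 − 22.455) mm = 646.29 kN·m.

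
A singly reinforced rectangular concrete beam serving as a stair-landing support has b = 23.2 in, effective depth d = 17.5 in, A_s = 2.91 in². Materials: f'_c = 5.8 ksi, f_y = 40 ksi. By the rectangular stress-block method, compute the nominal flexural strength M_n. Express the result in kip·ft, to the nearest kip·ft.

T = A_s f_y = 2.91 × 40 = 116.4 kips.
a = T/(0.85 f'_c b) = 116.4/(0.85 × 5.8 × 23.2) = 1.018 in.
M_n = T(d − a/2) = 116.4 × (17.5 − 0.509) = 1977.8 kip·in = 1977.8/12 = 164.82 kip·ft.

M_n ≈ 165 kip·ft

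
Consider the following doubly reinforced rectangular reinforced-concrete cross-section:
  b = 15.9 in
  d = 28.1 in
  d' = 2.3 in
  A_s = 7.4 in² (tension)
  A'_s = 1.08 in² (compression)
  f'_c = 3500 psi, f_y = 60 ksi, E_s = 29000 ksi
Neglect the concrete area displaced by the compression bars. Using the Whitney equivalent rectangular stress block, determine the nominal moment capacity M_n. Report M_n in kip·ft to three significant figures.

M_n ≈ 901 kip·ft

Assume both steels yield.
a = (A_s − A'_s) f_y/(0.85 f'_c b) = (7.4 − 1.08) × 60/(0.85 × 3.5 × 15.9) = 8.016 in.
c = a/β₁ = 8.016/0.85 = 9.431 in; ε'_s = 0.003(c − d')/c = 0.0023 ≥ ε_y = 0.0021, so the compression steel yields.
M_n = (A_s − A'_s) f_y (d − a/2) + A'_s f_y (d − d') = 379.2 × (28.1 − 4.008) + 64.8 × (28.1 − 2.3) = 9135.7 + 1671.8 = 10807.5 kip·in = 10807.5/12 = 900.63 kip·ft.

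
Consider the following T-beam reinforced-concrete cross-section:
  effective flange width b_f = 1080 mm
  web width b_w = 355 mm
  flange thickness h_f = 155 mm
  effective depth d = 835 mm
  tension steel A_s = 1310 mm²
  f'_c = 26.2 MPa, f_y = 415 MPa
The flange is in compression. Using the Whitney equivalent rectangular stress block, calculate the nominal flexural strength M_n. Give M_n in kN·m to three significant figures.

Tension: T = A_s f_y = 1310 × 415 = 543650 N.
Try a within the flange: a = T/(0.85 f'_c b_f) = 543650/(0.85 × 26.2 × 1080) = 22.60 mm.
Since a = 22.60 ≤ h_f = 155 mm, the stress block lies entirely in the flange; analyse as a rectangular beam of width b_f.
M_n = T(d − a/2) = 543650 × (835 − 11.3) = 447.80 × 10⁶ N·mm.
M_n = 447.80 kN·m.

M_n ≈ 448 kN·m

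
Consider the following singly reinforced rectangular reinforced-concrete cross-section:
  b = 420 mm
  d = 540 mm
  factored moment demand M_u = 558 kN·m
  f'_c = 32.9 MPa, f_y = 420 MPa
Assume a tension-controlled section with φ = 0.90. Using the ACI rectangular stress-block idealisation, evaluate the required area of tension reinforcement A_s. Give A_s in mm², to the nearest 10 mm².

A_s ≈ 3040 mm²

M_n = M_u/φ = 558/0.90 = 620 kN·m.
With M_n = 0.85 f'_c a b (d − a/2), solve the quadratic for a:
a = d − √(d² − 2M_n/(0.85 f'_c b)) = 540 − √(540² − 2 × 620×10⁶/(0.85 × 32.9 × 420)) = 108.69 mm.
A_s = 0.85 f'_c a b / f_y = 0.85 × 32.9 × 108.69 × 420 / 420 = 3039.5 mm².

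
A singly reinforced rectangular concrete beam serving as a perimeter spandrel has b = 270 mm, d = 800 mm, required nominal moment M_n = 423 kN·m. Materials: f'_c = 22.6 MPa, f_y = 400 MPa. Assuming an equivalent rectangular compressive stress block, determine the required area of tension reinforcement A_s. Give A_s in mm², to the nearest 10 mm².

A_s ≈ 1420 mm²

With M_n = 0.85 f'_c a b (d − a/2), solve the quadratic for a:
a = d − √(d² − 2M_n/(0.85 f'_c b)) = 800 − √(800² − 2 × 423×10⁶/(0.85 × 22.6 × 270)) = 109.43 mm.
A_s = 0.85 f'_c a b / f_y = 0.85 × 22.6 × 109.43 × 270 / 400 = 1419.0 mm².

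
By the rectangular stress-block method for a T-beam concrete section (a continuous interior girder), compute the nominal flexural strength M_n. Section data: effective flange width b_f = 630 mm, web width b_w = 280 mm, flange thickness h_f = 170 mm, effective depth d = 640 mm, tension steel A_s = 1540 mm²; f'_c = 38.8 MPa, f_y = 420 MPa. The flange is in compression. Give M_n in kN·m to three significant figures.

Tension: T = A_s f_y = 1540 × 420 = 646800 N.
Try a within the flange: a = T/(0.85 f'_c b_f) = 646800/(0.85 × 38.8 × 630) = 31.13 mm.
Since a = 31.13 ≤ h_f = 170 mm, the stress block lies entirely in the flange; analyse as a rectangular beam of width b_f.
M_n = T(d − a/2) = 646800 × (640 − 15.565) = 403.88 × 10⁶ N·mm.
M_n = 403.88 kN·m.

M_n ≈ 404 kN·m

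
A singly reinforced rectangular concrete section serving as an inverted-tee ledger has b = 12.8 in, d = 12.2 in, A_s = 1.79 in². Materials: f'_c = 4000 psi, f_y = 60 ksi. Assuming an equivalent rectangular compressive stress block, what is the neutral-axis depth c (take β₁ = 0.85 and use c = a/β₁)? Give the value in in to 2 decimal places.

T = A_s f_y = 1.79 × 60 = 107.4 kips.
a = T/(0.85 f'_c b) = 107.4/(0.85 × 4 × 12.8) = 2.4678 in.
With β₁ = 0.85, c = a/β₁ = 2.4678/0.85 = 2.90 in.

c ≈ 2.90 in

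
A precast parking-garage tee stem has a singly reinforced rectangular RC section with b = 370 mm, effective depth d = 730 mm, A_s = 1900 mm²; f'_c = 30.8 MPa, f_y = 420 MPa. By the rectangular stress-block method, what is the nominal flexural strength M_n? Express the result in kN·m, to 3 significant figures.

T = A_s f_y = 1900 × 420 = 798000 N = 798 kN.
From C = T: a = T/(0.85 f'_c b) = 798000/(0.85 × 30.8 × 370) = 82.38 mm.
M_n = T(d − a/2) = 798 kN × (730 − 41.19) mm = 549.67 kN·m.

M_n ≈ 550 kN·m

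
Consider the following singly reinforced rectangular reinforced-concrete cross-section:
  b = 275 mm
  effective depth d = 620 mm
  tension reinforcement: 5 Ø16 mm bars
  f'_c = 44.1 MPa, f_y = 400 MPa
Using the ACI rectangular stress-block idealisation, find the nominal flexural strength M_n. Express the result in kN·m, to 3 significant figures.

M_n ≈ 241 kN·m

A_s = 5 × 201 = 1005 mm².
T = A_s f_y = 1005 × 400 = 402000 N = 402 kN.
From C = T: a = T/(0.85 f'_c b) = 402000/(0.85 × 44.1 × 275) = 39.00 mm.
M_n = T(d − a/2) = 402 kN × (620 − 19.5) mm = 241.40 kN·m.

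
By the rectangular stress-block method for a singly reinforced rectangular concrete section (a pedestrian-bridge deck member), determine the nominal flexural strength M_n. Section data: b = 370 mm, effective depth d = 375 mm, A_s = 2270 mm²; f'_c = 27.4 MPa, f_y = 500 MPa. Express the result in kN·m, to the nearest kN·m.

M_n ≈ 351 kN·m

T = A_s f_y = 2270 × 500 = 1135000 N = 1135 kN.
From C = T: a = T/(0.85 f'_c b) = 1135000/(0.85 × 27.4 × 370) = 131.71 mm.
M_n = T(d − a/2) = 1135 kN × (375 − 65.855) mm = 350.88 kN·m.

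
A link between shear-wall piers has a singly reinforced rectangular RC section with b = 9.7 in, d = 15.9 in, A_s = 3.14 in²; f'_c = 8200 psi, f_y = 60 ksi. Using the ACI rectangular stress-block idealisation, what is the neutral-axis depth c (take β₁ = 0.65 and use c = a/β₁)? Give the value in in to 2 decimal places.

c ≈ 4.29 in

T = A_s f_y = 3.14 × 60 = 188.4 kips.
a = T/(0.85 f'_c b) = 188.4/(0.85 × 8.2 × 9.7) = 2.7866 in.
With β₁ = 0.65, c = a/β₁ = 2.7866/0.65 = 4.29 in.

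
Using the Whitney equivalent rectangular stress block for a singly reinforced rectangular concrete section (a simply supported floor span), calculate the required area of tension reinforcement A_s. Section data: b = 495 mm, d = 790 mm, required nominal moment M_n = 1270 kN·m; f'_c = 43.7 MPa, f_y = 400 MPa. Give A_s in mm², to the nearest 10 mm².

A_s ≈ 4270 mm²

With M_n = 0.85 f'_c a b (d − a/2), solve the quadratic for a:
a = d − √(d² − 2M_n/(0.85 f'_c b)) = 790 − √(790² − 2 × 1270×10⁶/(0.85 × 43.7 × 495)) = 92.89 mm.
A_s = 0.85 f'_c a b / f_y = 0.85 × 43.7 × 92.89 × 495 / 400 = 4269.9 mm².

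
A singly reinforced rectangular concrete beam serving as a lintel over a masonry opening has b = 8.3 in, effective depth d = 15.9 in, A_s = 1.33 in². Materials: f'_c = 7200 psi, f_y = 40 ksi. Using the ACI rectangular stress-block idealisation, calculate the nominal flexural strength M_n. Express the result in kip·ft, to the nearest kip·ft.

T = A_s f_y = 1.33 × 40 = 53.2 kips.
a = T/(0.85 f'_c b) = 53.2/(0.85 × 7.2 × 8.3) = 1.047 in.
M_n = T(d − a/2) = 53.2 × (15.9 − 0.5235) = 818.0 kip·in = 818.0/12 = 68.17 kip·ft.

M_n ≈ 68 kip·ft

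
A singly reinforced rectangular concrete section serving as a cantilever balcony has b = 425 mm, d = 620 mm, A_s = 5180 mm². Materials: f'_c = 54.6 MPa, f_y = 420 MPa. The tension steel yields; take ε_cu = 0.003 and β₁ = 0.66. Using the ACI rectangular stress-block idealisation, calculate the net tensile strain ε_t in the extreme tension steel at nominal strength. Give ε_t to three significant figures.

ε_t ≈ 0.00813

a = A_s f_y/(0.85 f'_c b) = 110.30 mm.
β₁ = 0.66, so c = a/β₁ = 110.30/0.66 = 167.12 mm.
From the linear strain diagram with ε_cu = 0.003: ε_t = 0.003 (d − c)/c = 0.003 × (620 − 167.12)/167.12 = 0.00813.
Since ε_t ≥ 0.005, the section is tension-controlled.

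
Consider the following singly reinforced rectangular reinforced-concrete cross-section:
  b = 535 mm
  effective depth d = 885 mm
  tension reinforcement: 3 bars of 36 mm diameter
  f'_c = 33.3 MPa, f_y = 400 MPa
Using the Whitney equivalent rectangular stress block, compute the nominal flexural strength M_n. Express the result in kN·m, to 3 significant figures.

A_s = 3 × 1018 = 3054 mm².
T = A_s f_y = 3054 × 400 = 1221600 N = 1221.6 kN.
From C = T: a = T/(0.85 f'_c b) = 1221600/(0.85 × 33.3 × 535) = 80.67 mm.
M_n = T(d − a/2) = 1221.6 kN × (885 − 40.335) mm = 1031.84 kN·m.

M_n ≈ 1030 kN·m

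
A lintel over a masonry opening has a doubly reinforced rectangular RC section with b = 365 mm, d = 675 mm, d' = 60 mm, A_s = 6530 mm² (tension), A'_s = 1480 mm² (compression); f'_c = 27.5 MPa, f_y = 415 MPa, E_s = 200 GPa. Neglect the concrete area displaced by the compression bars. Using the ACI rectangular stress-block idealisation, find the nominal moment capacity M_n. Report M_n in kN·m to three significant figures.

Assume both tension and compression steel yield.
Net tension couple steel: A_s − A'_s = 5050 mm².
a = (A_s − A'_s) f_y / (0.85 f'_c b) = 2095750/(0.85 × 27.5 × 365) = 245.64 mm.
c = a/β₁ = 245.64/0.85 = 288.99 mm; ε'_s = 0.003(c − d')/c = 0.0024 ≥ f_y/E_s = 0.0021, so compression steel does yield.
M_n = (A_s − A'_s) f_y (d − a/2) + A'_s f_y (d − d') = [2095750 × (675 − 122.82) + 614200 × (675 − 60)] × 10⁻⁶ = 1157.23 + 377.73 = 1534.96 kN·m.

M_n ≈ 1530 kN·m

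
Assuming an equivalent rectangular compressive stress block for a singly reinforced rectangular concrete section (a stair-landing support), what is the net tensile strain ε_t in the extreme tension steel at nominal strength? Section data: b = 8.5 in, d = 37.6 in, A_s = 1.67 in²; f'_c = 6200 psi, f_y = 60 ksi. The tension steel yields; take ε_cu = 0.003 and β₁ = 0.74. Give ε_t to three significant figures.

ε_t ≈ 0.0343

a = A_s f_y/(0.85 f'_c b) = 2.237 in.
β₁ = 0.74, so c = a/β₁ = 2.237/0.74 = 3.023 in.
From the linear strain diagram with ε_cu = 0.003: ε_t = 0.003 (d − c)/c = 0.003 × (37.6 − 3.023)/3.023 = 0.0343.
Since ε_t ≥ 0.005, the section is tension-controlled.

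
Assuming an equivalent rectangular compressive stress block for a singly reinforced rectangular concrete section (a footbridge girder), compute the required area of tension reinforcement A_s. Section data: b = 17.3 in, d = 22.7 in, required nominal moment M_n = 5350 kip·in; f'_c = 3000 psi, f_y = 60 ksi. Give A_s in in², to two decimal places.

A_s ≈ 4.55 in²

From M_n = 0.85 f'_c a b (d − a/2):
a = d − √(d² − 2M_n/(0.85 f'_c b)) = 22.7 − √(22.7² − 2 × 5350/(0.85 × 3 × 17.3)) = 6.185 in.
A_s = 0.85 f'_c a b / f_y = 0.85 × 3 × 6.185 × 17.3 / 60 = 4.548 in².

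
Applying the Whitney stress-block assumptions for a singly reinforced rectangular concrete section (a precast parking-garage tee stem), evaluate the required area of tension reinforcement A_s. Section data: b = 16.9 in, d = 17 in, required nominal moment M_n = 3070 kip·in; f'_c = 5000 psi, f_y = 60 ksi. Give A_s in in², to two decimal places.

A_s ≈ 3.27 in²

From M_n = 0.85 f'_c a b (d − a/2):
a = d − √(d² − 2M_n/(0.85 f'_c b)) = 17 − √(17² − 2 × 3070/(0.85 × 5 × 16.9)) = 2.734 in.
A_s = 0.85 f'_c a b / f_y = 0.85 × 5 × 2.734 × 16.9 / 60 = 3.273 in².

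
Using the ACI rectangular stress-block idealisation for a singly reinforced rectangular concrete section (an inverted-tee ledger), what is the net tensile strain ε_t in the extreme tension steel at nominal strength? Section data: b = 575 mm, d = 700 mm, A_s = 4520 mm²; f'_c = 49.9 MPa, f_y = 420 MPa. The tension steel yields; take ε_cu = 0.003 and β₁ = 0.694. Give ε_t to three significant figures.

a = A_s f_y/(0.85 f'_c b) = 77.84 mm.
β₁ = 0.694, so c = a/β₁ = 77.84/0.694 = 112.16 mm.
From the linear strain diagram with ε_cu = 0.003: ε_t = 0.003 (d − c)/c = 0.003 × (700 − 112.16)/112.16 = 0.0157.
Since ε_t ≥ 0.005, the section is tension-controlled.

ε_t ≈ 0.0157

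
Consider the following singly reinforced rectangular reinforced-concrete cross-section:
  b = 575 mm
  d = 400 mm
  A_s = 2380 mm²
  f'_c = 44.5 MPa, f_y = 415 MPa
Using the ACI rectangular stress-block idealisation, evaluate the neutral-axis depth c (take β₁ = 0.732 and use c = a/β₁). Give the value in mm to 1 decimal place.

T = A_s f_y = 2380 × 415 = 987700 N = 987.7 kN.
Setting C = 0.85 f'_c a b equal to T: a = 987700/(0.85 × 44.5 × 575) = 45.413 mm.
With β₁ = 0.732, c = a/β₁ = 45.413/0.732 = 62.0 mm.

c ≈ 62.0 mm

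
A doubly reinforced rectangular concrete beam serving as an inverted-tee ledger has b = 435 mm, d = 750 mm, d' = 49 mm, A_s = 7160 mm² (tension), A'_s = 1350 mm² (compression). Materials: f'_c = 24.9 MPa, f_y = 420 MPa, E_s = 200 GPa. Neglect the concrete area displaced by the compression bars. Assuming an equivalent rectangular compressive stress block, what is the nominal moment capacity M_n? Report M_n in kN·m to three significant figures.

M_n ≈ 1900 kN·m

Assume both tension and compression steel yield.
Net tension couple steel: A_s − A'_s = 5810 mm².
a = (A_s − A'_s) f_y / (0.85 f'_c b) = 2440200/(0.85 × 24.9 × 435) = 265.04 mm.
c = a/β₁ = 265.04/0.85 = 311.81 mm; ε'_s = 0.003(c − d')/c = 0.0025 ≥ f_y/E_s = 0.0021, so compression steel does yield.
M_n = (A_s − A'_s) f_y (d − a/2) + A'_s f_y (d − d') = [2440200 × (750 − 132.52) + 567000 × (750 − 49)] × 10⁻⁶ = 1506.77 + 397.47 = 1904.24 kN·m.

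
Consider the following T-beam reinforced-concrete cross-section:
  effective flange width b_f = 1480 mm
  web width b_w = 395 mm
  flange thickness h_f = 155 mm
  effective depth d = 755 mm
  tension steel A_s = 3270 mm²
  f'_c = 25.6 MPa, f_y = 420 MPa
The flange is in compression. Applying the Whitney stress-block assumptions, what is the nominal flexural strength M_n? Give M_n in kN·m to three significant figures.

M_n ≈ 1010 kN·m

Tension: T = A_s f_y = 3270 × 420 = 1373400 N.
Try a within the flange: a = T/(0.85 f'_c b_f) = 1373400/(0.85 × 25.6 × 1480) = 42.65 mm.
Since a = 42.65 ≤ h_f = 155 mm, the stress block lies entirely in the flange; analyse as a rectangular beam of width b_f.
M_n = T(d − a/2) = 1373400 × (755 − 21.325) = 1007.63 × 10⁶ N·mm.
M_n = 1007.63 kN·m.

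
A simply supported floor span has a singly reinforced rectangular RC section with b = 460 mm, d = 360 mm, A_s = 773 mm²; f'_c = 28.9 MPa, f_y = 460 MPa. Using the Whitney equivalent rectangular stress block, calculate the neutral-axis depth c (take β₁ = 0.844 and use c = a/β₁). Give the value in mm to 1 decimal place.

T = A_s f_y = 773 × 460 = 355580 N = 355.58 kN.
Setting C = 0.85 f'_c a b equal to T: a = 355580/(0.85 × 28.9 × 460) = 31.468 mm.
With β₁ = 0.844, c = a/β₁ = 31.468/0.844 = 37.3 mm.

c ≈ 37.3 mm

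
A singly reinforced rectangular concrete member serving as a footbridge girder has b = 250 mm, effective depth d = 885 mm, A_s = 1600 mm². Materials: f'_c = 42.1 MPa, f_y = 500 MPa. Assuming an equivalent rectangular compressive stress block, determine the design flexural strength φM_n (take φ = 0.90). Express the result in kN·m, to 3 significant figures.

φM_n ≈ 605 kN·m

T = A_s f_y = 1600 × 500 = 800000 N = 800 kN.
From C = T: a = T/(0.85 f'_c b) = 800000/(0.85 × 42.1 × 250) = 89.42 mm.
M_n = T(d − a/2) = 800 kN × (885 − 44.71) mm = 672.23 kN·m.
φM_n = 0.90 × 672.23 = 605.01 kN·m.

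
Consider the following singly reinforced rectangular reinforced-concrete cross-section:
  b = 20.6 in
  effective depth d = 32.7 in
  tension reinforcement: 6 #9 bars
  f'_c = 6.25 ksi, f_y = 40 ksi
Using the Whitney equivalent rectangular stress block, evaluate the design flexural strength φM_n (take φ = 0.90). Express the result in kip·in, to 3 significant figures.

A_s = 6 × 1 = 6 in².
T = A_s f_y = 6 × 40 = 240 kips.
a = T/(0.85 f'_c b) = 240/(0.85 × 6.25 × 20.6) = 2.193 in.
M_n = T(d − a/2) = 240 × (32.7 − 1.0965) = 7584.8 kip·in.
φM_n = 0.90 × 7584.8 = 6826.3 kip·in.

φM_n ≈ 6830 kip·in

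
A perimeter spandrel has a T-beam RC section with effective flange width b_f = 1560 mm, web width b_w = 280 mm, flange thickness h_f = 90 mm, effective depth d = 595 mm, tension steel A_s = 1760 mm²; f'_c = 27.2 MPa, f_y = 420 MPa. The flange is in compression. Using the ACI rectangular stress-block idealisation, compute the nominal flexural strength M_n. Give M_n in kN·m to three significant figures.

Tension: T = A_s f_y = 1760 × 420 = 739200 N.
Try a within the flange: a = T/(0.85 f'_c b_f) = 739200/(0.85 × 27.2 × 1560) = 20.50 mm.
Since a = 20.50 ≤ h_f = 90 mm, the stress block lies entirely in the flange; analyse as a rectangular beam of width b_f.
M_n = T(d − a/2) = 739200 × (595 − 10.25) = 432.25 × 10⁶ N·mm.
M_n = 432.25 kN·m.

M_n ≈ 432 kN·m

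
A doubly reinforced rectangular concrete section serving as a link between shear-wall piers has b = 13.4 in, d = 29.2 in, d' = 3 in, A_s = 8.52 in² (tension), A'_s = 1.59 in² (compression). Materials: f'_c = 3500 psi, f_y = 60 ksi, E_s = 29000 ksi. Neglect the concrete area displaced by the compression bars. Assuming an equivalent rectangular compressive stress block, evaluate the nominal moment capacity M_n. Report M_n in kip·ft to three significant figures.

M_n ≈ 1040 kip·ft

Assume both steels yield.
a = (A_s − A'_s) f_y/(0.85 f'_c b) = (8.52 − 1.59) × 60/(0.85 × 3.5 × 13.4) = 10.430 in.
c = a/β₁ = 10.430/0.85 = 12.271 in; ε'_s = 0.003(c − d')/c = 0.0023 ≥ ε_y = 0.0021, so the compression steel yields.
M_n = (A_s − A'_s) f_y (d − a/2) + A'_s f_y (d − d') = 415.8 × (29.2 − 5.215) + 95.4 × (29.2 − 3) = 9973.0 + 2499.5 = 12472.5 kip·in = 12472.5/12 = 1039.38 kip·ft.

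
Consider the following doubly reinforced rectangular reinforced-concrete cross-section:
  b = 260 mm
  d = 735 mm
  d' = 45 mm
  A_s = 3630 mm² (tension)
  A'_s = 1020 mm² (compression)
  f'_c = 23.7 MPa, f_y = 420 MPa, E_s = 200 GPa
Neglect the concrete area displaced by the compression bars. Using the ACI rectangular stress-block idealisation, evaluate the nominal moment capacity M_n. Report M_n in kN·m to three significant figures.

M_n ≈ 987 kN·m

Assume both tension and compression steel yield.
Net tension couple steel: A_s − A'_s = 2610 mm².
a = (A_s − A'_s) f_y / (0.85 f'_c b) = 1096200/(0.85 × 23.7 × 260) = 209.29 mm.
c = a/β₁ = 209.29/0.85 = 246.22 mm; ε'_s = 0.003(c − d')/c = 0.0025 ≥ f_y/E_s = 0.0021, so compression steel does yield.
M_n = (A_s − A'_s) f_y (d − a/2) + A'_s f_y (d − d') = [1096200 × (735 − 104.645) + 428400 × (735 − 45)] × 10⁻⁶ = 691.00 + 295.60 = 986.60 kN·m.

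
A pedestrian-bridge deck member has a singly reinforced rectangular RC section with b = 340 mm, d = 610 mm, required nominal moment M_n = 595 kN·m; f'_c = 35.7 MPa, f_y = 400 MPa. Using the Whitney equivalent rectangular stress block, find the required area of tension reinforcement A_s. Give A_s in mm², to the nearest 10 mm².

With M_n = 0.85 f'_c a b (d − a/2), solve the quadratic for a:
a = d − √(d² − 2M_n/(0.85 f'_c b)) = 610 − √(610² − 2 × 595×10⁶/(0.85 × 35.7 × 340)) = 103.29 mm.
A_s = 0.85 f'_c a b / f_y = 0.85 × 35.7 × 103.29 × 340 / 400 = 2664.2 mm².

A_s ≈ 2660 mm²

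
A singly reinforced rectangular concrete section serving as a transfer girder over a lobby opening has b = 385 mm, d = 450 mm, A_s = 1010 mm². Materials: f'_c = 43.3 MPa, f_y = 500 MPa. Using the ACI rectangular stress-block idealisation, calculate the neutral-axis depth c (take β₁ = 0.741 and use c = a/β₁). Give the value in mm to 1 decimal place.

c ≈ 48.1 mm

T = A_s f_y = 1010 × 500 = 505000 N = 505 kN.
Setting C = 0.85 f'_c a b equal to T: a = 505000/(0.85 × 43.3 × 385) = 35.639 mm.
With β₁ = 0.741, c = a/β₁ = 35.639/0.741 = 48.1 mm.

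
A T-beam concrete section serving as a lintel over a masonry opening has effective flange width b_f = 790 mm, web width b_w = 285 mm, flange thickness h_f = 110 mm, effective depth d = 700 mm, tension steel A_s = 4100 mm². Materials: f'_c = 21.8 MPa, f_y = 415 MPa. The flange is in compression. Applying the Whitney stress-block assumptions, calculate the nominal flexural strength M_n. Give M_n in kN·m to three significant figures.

Tension: T = A_s f_y = 4100 × 415 = 1701500 N.
Try a within the flange: a = T/(0.85 f'_c b_f) = 1701500/(0.85 × 21.8 × 790) = 116.23 mm.
a = 116.23 > h_f = 110 mm: the block extends into the web. Split into flange-overhang and web parts.
C_f = 0.85 f'_c (b_f − b_w) h_f = 0.85 × 21.8 × (790 − 285) × 110 = 1029342 N.
Remaining web compression depth: a_w = (T − C_f)/(0.85 f'_c b_w) = (1701500 − 1029342)/(0.85 × 21.8 × 285) = 127.28 mm.
M_n = C_f(d − h_f/2) + (T − C_f)(d − a_w/2) = 1029342 × (700 − 55) + 672158 × (700 − 63.64) = 663.93 + 427.73 = 1091.66 × 10⁶ N·mm.
M_n = 1091.66 kN·m.

M_n ≈ 1090 kN·m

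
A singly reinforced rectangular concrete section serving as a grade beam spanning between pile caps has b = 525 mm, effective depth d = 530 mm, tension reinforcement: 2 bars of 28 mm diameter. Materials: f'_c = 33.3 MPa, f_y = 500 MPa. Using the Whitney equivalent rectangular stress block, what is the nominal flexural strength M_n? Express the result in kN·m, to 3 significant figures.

M_n ≈ 314 kN·m

A_s = 2 × 616 = 1232 mm².
T = A_s f_y = 1232 × 500 = 616000 N = 616 kN.
From C = T: a = T/(0.85 f'_c b) = 616000/(0.85 × 33.3 × 525) = 41.45 mm.
M_n = T(d − a/2) = 616 kN × (530 − 20.725) mm = 313.71 kN·m.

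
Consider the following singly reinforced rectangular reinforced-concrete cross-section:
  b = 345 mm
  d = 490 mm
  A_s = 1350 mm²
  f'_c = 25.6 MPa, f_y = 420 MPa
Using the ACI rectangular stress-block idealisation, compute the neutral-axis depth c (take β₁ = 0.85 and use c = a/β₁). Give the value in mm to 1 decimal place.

c ≈ 88.9 mm

T = A_s f_y = 1350 × 420 = 567000 N = 567 kN.
Setting C = 0.85 f'_c a b equal to T: a = 567000/(0.85 × 25.6 × 345) = 75.527 mm.
With β₁ = 0.85, c = a/β₁ = 75.527/0.85 = 88.9 mm.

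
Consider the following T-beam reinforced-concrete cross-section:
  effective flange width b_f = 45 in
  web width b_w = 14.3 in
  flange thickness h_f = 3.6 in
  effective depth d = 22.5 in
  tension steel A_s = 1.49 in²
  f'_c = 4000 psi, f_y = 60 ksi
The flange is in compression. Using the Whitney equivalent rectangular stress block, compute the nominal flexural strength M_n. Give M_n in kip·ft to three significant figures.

M_n ≈ 165 kip·ft

Tension: T = A_s f_y = 1.49 × 60 = 89.4 kips.
Try a within the flange: a = T/(0.85 f'_c b_f) = 89.4/(0.85 × 4 × 45) = 0.584 in.
Since a = 0.584 ≤ h_f = 3.6 in, the stress block lies entirely in the flange; analyse as a rectangular beam of width b_f.
M_n = T(d − a/2) = 89.4 × (22.5 − 0.292) = 1985.4 kip·in.
M_n = 1985.4/12 = 165.45 kip·ft.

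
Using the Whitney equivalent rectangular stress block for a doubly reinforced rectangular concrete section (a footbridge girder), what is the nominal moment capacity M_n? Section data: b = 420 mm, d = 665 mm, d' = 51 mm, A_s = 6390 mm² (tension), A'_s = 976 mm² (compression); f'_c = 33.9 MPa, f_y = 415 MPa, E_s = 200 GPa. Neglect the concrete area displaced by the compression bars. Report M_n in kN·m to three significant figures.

M_n ≈ 1530 kN·m

Assume both tension and compression steel yield.
Net tension couple steel: A_s − A'_s = 5414 mm².
a = (A_s − A'_s) f_y / (0.85 f'_c b) = 2246810/(0.85 × 33.9 × 420) = 185.65 mm.
c = a/β₁ = 185.65/0.808 = 229.76 mm; ε'_s = 0.003(c − d')/c = 0.0023 ≥ f_y/E_s = 0.0021, so compression steel does yield.
M_n = (A_s − A'_s) f_y (d − a/2) + A'_s f_y (d − d') = [2246810 × (665 − 92.825) + 405040 × (665 − 51)] × 10⁻⁶ = 1285.57 + 248.69 = 1534.26 kN·m.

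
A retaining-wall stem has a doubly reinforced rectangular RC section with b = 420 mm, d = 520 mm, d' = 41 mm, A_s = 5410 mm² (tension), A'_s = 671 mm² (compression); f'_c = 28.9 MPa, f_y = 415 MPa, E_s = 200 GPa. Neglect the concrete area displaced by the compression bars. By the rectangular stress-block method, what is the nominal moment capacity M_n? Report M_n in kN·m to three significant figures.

Assume both tension and compression steel yield.
Net tension couple steel: A_s − A'_s = 4739 mm².
a = (A_s − A'_s) f_y / (0.85 f'_c b) = 1966685/(0.85 × 28.9 × 420) = 190.62 mm.
c = a/β₁ = 190.62/0.844 = 225.85 mm; ε'_s = 0.003(c − d')/c = 0.0025 ≥ f_y/E_s = 0.0021, so compression steel does yield.
M_n = (A_s − A'_s) f_y (d − a/2) + A'_s f_y (d − d') = [1966685 × (520 − 95.31) + 278465 × (520 − 41)] × 10⁻⁶ = 835.23 + 133.38 = 968.61 kN·m.

M_n ≈ 969 kN·m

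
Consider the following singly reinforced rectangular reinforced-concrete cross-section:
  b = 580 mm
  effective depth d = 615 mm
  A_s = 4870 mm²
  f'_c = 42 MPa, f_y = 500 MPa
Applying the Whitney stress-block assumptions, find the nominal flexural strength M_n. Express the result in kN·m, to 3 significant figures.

T = A_s f_y = 4870 × 500 = 2435000 N = 2435 kN.
From C = T: a = T/(0.85 f'_c b) = 2435000/(0.85 × 42 × 580) = 117.60 mm.
M_n = T(d − a/2) = 2435 kN × (615 − 58.8) mm = 1354.35 kN·m.

M_n ≈ 1350 kN·m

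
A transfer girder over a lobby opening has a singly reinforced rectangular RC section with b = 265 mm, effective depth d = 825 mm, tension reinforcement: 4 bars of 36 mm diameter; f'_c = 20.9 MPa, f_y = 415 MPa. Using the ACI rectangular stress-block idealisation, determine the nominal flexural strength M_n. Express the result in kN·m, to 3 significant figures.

M_n ≈ 1090 kN·m

A_s = 4 × 1018 = 4072 mm².
T = A_s f_y = 4072 × 415 = 1689880 N = 1689.88 kN.
From C = T: a = T/(0.85 f'_c b) = 1689880/(0.85 × 20.9 × 265) = 358.96 mm.
M_n = T(d − a/2) = 1689.88 kN × (825 − 179.48) mm = 1090.85 kN·m.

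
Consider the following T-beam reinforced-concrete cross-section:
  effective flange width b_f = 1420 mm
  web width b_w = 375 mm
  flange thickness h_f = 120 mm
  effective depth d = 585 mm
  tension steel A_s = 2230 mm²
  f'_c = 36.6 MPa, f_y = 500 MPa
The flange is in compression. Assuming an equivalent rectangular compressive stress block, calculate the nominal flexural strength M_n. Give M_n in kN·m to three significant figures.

M_n ≈ 638 kN·m

Tension: T = A_s f_y = 2230 × 500 = 1115000 N.
Try a within the flange: a = T/(0.85 f'_c b_f) = 1115000/(0.85 × 36.6 × 1420) = 25.24 mm.
Since a = 25.24 ≤ h_f = 120 mm, the stress block lies entirely in the flange; analyse as a rectangular beam of width b_f.
M_n = T(d − a/2) = 1115000 × (585 − 12.62) = 638.20 × 10⁶ N·mm.
M_n = 638.20 kN·m.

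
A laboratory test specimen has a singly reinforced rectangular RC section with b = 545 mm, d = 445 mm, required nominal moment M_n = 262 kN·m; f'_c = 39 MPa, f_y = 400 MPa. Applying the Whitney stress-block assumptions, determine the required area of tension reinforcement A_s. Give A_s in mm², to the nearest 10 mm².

A_s ≈ 1530 mm²

With M_n = 0.85 f'_c a b (d − a/2), solve the quadratic for a:
a = d − √(d² − 2M_n/(0.85 f'_c b)) = 445 − √(445² − 2 × 262×10⁶/(0.85 × 39 × 545)) = 33.88 mm.
A_s = 0.85 f'_c a b / f_y = 0.85 × 39 × 33.88 × 545 / 400 = 1530.3 mm².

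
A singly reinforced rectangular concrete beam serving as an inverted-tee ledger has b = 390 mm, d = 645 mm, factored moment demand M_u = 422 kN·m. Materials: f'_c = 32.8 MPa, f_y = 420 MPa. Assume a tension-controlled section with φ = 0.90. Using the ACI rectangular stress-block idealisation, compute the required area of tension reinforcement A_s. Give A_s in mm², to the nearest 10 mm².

A_s ≈ 1830 mm²

M_n = M_u/φ = 422/0.90 = 468.889 kN·m.
With M_n = 0.85 f'_c a b (d − a/2), solve the quadratic for a:
a = d − √(d² − 2M_n/(0.85 f'_c b)) = 645 − √(645² − 2 × 468.889×10⁶/(0.85 × 32.8 × 390)) = 70.74 mm.
A_s = 0.85 f'_c a b / f_y = 0.85 × 32.8 × 70.74 × 390 / 420 = 1831.4 mm².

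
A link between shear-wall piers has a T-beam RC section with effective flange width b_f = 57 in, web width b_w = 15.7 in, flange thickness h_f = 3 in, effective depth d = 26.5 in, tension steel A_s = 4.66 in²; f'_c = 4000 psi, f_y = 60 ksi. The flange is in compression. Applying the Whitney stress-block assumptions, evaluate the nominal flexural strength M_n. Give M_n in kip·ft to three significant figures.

M_n ≈ 601 kip·ft

Tension: T = A_s f_y = 4.66 × 60 = 279.6 kips.
Try a within the flange: a = T/(0.85 f'_c b_f) = 279.6/(0.85 × 4 × 57) = 1.443 in.
Since a = 1.443 ≤ h_f = 3 in, the stress block lies entirely in the flange; analyse as a rectangular beam of width b_f.
M_n = T(d − a/2) = 279.6 × (26.5 − 0.7215) = 7207.7 kip·in.
M_n = 7207.7/12 = 600.64 kip·ft.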